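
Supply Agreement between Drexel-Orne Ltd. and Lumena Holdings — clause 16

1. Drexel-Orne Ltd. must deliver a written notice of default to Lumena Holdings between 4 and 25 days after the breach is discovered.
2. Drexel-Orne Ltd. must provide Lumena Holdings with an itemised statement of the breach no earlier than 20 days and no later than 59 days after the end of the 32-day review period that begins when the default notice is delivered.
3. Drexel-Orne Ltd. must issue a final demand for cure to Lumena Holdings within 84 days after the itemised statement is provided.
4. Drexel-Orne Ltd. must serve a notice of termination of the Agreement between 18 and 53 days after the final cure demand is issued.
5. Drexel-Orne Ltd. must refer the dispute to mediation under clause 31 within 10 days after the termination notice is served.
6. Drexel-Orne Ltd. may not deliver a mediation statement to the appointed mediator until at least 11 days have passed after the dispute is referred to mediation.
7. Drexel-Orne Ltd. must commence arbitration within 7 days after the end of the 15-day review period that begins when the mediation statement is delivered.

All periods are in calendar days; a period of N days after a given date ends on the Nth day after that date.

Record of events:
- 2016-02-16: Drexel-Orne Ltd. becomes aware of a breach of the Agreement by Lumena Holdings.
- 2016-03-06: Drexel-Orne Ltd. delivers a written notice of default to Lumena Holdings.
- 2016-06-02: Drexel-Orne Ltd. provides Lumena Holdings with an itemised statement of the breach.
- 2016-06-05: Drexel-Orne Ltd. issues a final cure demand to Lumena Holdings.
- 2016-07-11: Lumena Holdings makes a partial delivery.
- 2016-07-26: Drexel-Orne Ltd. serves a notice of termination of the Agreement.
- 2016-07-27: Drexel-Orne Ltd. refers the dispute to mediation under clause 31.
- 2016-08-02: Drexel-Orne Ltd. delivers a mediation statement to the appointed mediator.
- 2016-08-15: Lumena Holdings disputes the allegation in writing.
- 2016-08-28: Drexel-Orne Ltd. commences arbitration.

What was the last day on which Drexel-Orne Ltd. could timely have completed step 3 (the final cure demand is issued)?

2016-08-25

Step 3 runs from 2016-06-02, when the itemised statement is provided. 84 days after 2016-06-02 is 2016-08-25.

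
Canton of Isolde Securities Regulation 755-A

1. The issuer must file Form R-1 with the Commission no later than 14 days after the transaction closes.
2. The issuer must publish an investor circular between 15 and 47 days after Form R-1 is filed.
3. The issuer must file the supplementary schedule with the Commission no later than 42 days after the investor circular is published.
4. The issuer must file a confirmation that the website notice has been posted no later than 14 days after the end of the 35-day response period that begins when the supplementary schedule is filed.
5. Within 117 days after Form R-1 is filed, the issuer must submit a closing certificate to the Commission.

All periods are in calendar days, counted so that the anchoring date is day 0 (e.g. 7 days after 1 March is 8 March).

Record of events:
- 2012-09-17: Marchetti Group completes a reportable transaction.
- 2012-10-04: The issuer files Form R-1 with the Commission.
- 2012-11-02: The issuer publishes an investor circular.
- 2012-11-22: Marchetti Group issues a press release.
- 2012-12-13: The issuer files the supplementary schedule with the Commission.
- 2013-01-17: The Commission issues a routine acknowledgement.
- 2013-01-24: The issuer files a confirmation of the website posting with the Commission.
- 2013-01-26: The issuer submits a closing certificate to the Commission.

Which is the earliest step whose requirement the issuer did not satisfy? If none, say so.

(1) due by 2012-09-17 + 14 days = 2012-10-01; not done until 2012-10-04, 3 days after the deadline.
The procedure was therefore not followed at step 1.

Step 1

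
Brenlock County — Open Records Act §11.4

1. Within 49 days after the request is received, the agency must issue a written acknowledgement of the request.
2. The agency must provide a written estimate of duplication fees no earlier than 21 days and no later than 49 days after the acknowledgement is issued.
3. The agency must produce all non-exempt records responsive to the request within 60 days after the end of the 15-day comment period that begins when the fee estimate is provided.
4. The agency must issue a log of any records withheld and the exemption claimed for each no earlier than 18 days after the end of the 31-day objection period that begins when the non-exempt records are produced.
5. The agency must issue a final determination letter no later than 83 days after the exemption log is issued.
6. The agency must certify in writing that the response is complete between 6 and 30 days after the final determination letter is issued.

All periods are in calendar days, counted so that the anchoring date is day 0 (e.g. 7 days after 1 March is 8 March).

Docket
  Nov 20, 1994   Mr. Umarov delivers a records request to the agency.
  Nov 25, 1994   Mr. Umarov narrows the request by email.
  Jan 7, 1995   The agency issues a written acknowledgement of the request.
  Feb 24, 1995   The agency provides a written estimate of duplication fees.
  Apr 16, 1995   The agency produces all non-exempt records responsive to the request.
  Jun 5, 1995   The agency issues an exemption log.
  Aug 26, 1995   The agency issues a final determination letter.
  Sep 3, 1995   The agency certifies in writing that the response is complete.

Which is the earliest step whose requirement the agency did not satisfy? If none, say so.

Step 1: 49 days after Nov 20, 1994 (when the request is received) is Jan 8, 1995; Jan 7, 1995 is within that limit.
Step 2: the window is 21–49 days after Jan 7, 1995 (when the acknowledgement is issued), so Jan 28, 1995 through Feb 25, 1995; Feb 24, 1995 falls inside that range.
Step 3: 60 days after Mar 11, 1995 (end of the 15-day comment period, which began when the fee estimate is provided on Feb 24, 1995) is May 10, 1995; Apr 16, 1995 is within that limit.
Step 4: the earliest permitted date is 18 days after May 17, 1995 (end of the 31-day objection period, which began when the non-exempt records are produced on Apr 16, 1995), i.e. Jun 4, 1995; done Jun 5, 1995 — permitted.
Step 5: 83 days after Jun 5, 1995 (when the exemption log is issued) is Aug 27, 1995; Aug 26, 1995 is within that limit.
Step 6: the window is 6–30 days after Aug 26, 1995 (when the final determination letter is issued), so Sep 1, 1995 through Sep 25, 1995; done Sep 3, 1995 — within the window.

None — every step was satisfied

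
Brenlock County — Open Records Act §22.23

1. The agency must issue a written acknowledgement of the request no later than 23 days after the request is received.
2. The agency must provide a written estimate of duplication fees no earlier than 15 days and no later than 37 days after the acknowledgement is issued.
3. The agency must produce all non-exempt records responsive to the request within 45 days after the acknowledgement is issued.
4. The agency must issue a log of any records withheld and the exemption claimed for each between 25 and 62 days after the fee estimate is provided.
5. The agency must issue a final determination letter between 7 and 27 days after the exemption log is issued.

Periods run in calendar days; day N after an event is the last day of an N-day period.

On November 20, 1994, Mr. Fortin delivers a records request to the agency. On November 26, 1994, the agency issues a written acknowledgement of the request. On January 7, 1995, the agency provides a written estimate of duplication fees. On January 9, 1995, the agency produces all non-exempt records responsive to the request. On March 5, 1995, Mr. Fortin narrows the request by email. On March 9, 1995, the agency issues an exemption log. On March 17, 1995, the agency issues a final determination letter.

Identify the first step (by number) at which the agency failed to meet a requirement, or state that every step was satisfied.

Step 2

Step 1 — counting 23 days from November 20, 1994 (when the request is received) gives a deadline of December 13, 1994; done November 26, 1994 — timely.
Step 2 — 15 and 37 days from November 26, 1994 (when the acknowledgement is issued) are December 11, 1994 and January 2, 1995 respectively; done January 7, 1995 — 5 days after the window closed.
That is the first point of non-compliance.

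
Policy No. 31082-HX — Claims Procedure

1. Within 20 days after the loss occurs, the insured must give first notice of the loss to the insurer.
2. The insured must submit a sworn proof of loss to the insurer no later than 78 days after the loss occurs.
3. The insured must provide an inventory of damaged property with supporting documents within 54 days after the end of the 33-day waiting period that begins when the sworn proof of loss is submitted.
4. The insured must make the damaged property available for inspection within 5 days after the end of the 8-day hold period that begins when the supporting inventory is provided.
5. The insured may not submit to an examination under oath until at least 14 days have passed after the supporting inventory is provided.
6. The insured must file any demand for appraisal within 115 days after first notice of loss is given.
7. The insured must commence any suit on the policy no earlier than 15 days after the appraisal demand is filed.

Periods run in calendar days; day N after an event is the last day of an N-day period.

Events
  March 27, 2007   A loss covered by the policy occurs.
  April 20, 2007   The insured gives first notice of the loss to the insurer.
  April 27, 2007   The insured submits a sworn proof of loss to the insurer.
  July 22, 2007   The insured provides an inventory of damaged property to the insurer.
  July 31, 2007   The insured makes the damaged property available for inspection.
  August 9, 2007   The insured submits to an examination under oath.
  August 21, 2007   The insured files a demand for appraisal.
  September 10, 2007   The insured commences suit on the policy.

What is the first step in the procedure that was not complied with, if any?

Step 1

Step 1: 20 days after March 27, 2007 (when the loss occurs) is April 16, 2007; April 20, 2007 misses that deadline by 4 days.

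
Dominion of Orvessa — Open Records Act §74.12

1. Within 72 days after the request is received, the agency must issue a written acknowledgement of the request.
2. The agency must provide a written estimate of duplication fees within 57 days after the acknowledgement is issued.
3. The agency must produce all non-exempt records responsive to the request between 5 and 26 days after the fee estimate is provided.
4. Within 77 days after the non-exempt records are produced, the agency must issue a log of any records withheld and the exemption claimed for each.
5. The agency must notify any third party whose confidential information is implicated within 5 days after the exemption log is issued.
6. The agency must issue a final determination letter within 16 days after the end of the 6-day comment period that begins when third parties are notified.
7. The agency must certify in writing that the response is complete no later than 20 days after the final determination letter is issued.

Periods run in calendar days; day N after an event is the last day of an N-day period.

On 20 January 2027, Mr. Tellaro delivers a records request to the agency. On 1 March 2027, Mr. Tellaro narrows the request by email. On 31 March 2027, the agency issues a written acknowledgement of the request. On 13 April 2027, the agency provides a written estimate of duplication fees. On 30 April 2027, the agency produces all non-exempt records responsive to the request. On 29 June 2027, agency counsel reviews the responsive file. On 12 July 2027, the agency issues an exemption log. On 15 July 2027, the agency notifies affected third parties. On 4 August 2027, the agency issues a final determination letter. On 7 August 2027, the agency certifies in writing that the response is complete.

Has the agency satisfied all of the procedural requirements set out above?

Step 1: 72 days after 20 January 2027 (when the request is received) is 2 April 2027; 31 March 2027 is within that limit.
Step 2: 57 days after 31 March 2027 (when the acknowledgement is issued) is 27 May 2027; 13 April 2027 is within that limit.
Step 3: the window is 5–26 days after 13 April 2027 (when the fee estimate is provided), so 18 April 2027 through 9 May 2027; done 30 April 2027, which is between those dates.
Step 4: 77 days after 30 April 2027 (when the non-exempt records are produced) is 16 July 2027; completed 12 July 2027, before the deadline.
Step 5: 5 days after 12 July 2027 (when the exemption log is issued) is 17 July 2027; 15 July 2027 is within that limit.
Step 6: 16 days after 21 July 2027 (end of the 6-day comment period, which began when third parties are notified on 15 July 2027) is 6 August 2027; done 4 August 2027 — timely.
Step 7: 20 days after 4 August 2027 (when the final determination letter is issued) is 24 August 2027; completed 7 August 2027, before the deadline.

Yes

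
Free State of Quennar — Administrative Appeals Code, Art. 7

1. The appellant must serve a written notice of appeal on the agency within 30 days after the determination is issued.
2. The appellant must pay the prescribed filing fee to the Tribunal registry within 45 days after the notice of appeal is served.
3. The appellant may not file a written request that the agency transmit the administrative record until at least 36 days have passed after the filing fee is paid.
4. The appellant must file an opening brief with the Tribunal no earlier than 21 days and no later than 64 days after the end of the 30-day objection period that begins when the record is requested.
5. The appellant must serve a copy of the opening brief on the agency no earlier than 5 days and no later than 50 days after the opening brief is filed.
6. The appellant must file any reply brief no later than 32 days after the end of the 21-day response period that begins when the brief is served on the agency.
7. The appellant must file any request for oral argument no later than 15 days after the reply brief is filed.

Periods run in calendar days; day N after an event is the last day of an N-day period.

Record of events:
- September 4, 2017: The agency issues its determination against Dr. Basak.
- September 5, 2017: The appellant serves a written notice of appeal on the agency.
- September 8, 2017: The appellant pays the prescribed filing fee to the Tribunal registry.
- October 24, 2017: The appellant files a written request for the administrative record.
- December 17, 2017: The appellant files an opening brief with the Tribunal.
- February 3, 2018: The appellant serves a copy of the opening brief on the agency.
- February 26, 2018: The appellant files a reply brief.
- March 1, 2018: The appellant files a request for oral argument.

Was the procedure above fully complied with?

Yes

(1) due by September 4, 2017 + 30 days = October 4, 2017; September 5, 2017 is within that limit.
(2) due by September 5, 2017 + 45 days = October 20, 2017; done September 8, 2017 — timely.
(3) permitted from September 8, 2017 + 36 days = October 14, 2017 onward; done October 24, 2017, after the minimum wait.
(4) the permitted window runs from November 23, 2017 + 21 = December 14, 2017 to November 23, 2017 + 64 = January 26, 2018; done December 17, 2017 — within the window.
(5) the permitted window runs from December 17, 2017 + 5 = December 22, 2017 to December 17, 2017 + 50 = February 5, 2018; done February 3, 2018 — within the window.
(6) due by February 24, 2018 + 32 days = March 28, 2018; completed February 26, 2018, before the deadline.
(7) due by February 26, 2018 + 15 days = March 13, 2018; March 1, 2018 is within that limit.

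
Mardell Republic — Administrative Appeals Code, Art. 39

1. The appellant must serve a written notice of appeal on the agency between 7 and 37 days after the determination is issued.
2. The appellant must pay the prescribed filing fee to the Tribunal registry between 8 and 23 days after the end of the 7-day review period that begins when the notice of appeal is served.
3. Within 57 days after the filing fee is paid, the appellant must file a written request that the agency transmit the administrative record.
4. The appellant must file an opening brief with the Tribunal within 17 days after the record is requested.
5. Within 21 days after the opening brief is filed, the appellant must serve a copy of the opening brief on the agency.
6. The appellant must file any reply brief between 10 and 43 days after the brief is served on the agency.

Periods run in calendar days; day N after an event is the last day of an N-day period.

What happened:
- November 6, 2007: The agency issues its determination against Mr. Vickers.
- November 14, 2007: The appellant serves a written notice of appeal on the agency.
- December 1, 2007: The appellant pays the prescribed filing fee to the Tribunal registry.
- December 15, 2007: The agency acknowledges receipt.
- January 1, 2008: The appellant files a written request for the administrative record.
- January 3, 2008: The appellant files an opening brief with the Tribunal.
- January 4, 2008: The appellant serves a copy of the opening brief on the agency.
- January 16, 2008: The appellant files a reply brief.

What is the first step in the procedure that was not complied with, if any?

Step 1 — 7 and 37 days from November 6, 2007 (when the determination is issued) are November 13, 2007 and December 13, 2007 respectively; November 14, 2007 falls inside that range.
Step 2 — 8 and 23 days from November 21, 2007 (end of the 7-day review period, which began when the notice of appeal is served on November 14, 2007) are November 29, 2007 and December 14, 2007 respectively; done December 1, 2007 — within the window.
Step 3 — counting 57 days from December 1, 2007 (when the filing fee is paid) gives a deadline of January 27, 2008; January 1, 2008 is within that limit.
Step 4 — counting 17 days from January 1, 2008 (when the record is requested) gives a deadline of January 18, 2008; completed January 3, 2008, before the deadline.
Step 5 — counting 21 days from January 3, 2008 (when the opening brief is filed) gives a deadline of January 24, 2008; January 4, 2008 is within that limit.
Step 6 — 10 and 43 days from January 4, 2008 (when the brief is served on the agency) are January 14, 2008 and February 16, 2008 respectively; done January 16, 2008, which is between those dates.

None — every step was satisfied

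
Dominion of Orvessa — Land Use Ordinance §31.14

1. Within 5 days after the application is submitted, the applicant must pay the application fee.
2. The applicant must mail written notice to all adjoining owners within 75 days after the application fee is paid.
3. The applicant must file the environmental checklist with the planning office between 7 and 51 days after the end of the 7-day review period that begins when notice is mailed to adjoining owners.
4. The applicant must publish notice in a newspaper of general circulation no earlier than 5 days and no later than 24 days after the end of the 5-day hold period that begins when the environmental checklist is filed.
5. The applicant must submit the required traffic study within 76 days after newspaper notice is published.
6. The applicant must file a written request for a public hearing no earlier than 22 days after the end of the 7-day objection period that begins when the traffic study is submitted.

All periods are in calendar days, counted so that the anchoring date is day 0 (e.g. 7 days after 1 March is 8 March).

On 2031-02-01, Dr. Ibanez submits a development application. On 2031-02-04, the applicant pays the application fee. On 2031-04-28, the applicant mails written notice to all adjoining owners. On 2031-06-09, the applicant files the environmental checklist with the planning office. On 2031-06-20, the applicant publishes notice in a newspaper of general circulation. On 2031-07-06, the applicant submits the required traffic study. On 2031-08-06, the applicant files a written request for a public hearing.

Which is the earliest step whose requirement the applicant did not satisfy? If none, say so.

(1) due by 2031-02-01 + 5 days = 2031-02-06; 2031-02-04 is within that limit.
(2) due by 2031-02-04 + 75 days = 2031-04-20; not done until 2031-04-28, 8 days after the deadline.
No need to go further; step 2 was not satisfied.

Step 2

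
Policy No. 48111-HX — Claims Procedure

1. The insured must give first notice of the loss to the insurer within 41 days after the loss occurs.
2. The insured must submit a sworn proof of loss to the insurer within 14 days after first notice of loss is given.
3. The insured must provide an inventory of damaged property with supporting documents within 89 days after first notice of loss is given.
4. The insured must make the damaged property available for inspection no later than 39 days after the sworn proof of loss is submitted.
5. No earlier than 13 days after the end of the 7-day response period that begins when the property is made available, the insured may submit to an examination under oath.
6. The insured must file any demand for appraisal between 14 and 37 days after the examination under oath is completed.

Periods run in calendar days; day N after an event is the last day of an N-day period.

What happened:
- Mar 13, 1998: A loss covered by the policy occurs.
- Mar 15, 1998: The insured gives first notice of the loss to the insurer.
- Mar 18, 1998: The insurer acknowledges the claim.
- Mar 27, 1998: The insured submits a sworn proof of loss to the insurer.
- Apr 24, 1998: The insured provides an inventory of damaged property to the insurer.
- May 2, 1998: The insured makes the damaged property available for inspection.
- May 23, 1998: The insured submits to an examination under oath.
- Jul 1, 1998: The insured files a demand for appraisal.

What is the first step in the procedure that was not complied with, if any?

Step 1 — counting 41 days from Mar 13, 1998 (when the loss occurs) gives a deadline of Apr 23, 1998; done Mar 15, 1998 — timely.
Step 2 — counting 14 days from Mar 15, 1998 (when first notice of loss is given) gives a deadline of Mar 29, 1998; completed Mar 27, 1998, before the deadline.
Step 3 — counting 89 days from Mar 15, 1998 (when first notice of loss is given) gives a deadline of Jun 12, 1998; completed Apr 24, 1998, before the deadline.
Step 4 — counting 39 days from Mar 27, 1998 (when the sworn proof of loss is submitted) gives a deadline of May 5, 1998; completed May 2, 1998, before the deadline.
Step 5 — must wait 13 days from May 9, 1998 (end of the 7-day response period, which began when the property is made available on May 2, 1998), so not before May 22, 1998; done May 23, 1998 — permitted.
Step 6 — 14 and 37 days from May 23, 1998 (when the examination under oath is completed) are Jun 6, 1998 and Jun 29, 1998 respectively; done Jul 1, 1998 — 2 days after the window closed.
Later steps need not be reached.

Step 6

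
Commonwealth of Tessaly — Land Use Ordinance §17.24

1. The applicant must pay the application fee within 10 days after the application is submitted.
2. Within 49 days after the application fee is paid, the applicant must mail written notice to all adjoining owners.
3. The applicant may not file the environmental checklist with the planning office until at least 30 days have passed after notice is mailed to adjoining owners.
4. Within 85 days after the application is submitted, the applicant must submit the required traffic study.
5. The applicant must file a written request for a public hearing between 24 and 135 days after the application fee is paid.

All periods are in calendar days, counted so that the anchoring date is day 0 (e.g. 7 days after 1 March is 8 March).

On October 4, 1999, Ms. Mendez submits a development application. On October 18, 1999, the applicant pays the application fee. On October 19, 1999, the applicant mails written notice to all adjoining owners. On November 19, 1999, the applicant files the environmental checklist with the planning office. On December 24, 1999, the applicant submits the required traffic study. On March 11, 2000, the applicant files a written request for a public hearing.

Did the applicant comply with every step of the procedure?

Step 1: 10 days after October 4, 1999 (when the application is submitted) is October 14, 1999; done October 18, 1999 — 4 days late.

No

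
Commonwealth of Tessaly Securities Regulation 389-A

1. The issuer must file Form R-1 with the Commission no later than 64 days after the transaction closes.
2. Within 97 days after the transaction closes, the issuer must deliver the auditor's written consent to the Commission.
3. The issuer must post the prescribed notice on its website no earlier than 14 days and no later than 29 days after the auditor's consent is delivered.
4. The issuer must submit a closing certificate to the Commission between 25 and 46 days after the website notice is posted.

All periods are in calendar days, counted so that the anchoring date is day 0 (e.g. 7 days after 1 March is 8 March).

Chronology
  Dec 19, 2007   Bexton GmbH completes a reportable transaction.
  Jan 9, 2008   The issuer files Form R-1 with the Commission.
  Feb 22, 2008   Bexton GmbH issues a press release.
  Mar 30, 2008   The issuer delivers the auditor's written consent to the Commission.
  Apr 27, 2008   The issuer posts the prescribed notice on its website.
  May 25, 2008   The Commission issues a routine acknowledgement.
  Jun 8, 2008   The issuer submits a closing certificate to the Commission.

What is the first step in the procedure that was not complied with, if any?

Step 2

(1) due by Dec 19, 2007 + 64 days = Feb 21, 2008; done Jan 9, 2008 — timely.
(2) due by Dec 19, 2007 + 97 days = Mar 25, 2008; done Mar 30, 2008 — 5 days late.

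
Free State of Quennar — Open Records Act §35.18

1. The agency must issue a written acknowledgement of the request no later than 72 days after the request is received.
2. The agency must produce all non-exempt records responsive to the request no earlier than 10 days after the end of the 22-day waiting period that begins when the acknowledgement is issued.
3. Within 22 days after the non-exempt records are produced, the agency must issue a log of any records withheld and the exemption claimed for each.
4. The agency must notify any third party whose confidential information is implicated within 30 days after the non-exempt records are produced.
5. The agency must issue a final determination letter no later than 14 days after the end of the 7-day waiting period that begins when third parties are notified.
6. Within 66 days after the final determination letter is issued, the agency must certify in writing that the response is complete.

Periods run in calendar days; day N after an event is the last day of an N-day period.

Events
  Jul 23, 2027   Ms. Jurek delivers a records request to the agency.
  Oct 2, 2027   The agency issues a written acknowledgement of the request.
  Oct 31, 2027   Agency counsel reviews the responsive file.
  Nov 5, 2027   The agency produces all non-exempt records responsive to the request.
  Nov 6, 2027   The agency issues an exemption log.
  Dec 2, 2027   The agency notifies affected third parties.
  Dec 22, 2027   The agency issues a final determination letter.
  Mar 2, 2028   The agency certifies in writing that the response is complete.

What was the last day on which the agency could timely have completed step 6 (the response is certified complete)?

Feb 26, 2028

Step 6 runs from Dec 22, 2027, when the final determination letter is issued. 66 days after Dec 22, 2027 is Feb 26, 2028.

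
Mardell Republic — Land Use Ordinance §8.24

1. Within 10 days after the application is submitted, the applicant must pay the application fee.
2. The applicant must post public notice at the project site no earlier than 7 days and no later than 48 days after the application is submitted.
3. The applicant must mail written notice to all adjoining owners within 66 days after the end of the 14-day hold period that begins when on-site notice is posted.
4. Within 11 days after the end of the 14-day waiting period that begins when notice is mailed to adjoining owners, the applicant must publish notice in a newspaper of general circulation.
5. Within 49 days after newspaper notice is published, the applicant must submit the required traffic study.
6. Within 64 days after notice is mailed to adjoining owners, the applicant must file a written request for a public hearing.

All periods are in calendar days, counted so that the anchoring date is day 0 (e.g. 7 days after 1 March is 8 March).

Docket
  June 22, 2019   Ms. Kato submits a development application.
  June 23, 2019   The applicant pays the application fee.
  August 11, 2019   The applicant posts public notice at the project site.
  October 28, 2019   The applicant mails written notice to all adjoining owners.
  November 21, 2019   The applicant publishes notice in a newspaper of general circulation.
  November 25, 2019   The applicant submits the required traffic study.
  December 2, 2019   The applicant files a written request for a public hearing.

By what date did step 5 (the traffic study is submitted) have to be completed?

Step 5 runs from November 21, 2019, when newspaper notice is published. 49 days after November 21, 2019 is January 9, 2020.

January 9, 2020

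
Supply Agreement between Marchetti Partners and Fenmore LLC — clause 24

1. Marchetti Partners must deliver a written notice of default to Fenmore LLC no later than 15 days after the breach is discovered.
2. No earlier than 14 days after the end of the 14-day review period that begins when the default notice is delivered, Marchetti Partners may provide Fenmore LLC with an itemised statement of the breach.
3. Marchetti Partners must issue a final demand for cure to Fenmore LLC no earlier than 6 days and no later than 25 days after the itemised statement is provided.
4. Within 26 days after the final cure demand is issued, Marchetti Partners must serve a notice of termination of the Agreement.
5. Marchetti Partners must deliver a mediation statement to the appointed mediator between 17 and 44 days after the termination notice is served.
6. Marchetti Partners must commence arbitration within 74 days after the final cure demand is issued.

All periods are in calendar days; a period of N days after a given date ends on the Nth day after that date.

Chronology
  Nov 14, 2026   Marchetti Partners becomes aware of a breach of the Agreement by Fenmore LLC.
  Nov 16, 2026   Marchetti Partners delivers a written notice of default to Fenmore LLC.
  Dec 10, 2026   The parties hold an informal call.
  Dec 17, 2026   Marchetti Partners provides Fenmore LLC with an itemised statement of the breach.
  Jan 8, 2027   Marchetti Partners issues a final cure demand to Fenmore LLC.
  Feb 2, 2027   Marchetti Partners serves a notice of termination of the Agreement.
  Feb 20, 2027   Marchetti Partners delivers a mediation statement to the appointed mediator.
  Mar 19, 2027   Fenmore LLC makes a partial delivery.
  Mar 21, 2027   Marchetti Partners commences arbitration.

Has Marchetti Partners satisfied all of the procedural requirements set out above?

Step 1: 15 days after Nov 14, 2026 (when the breach is discovered) is Nov 29, 2026; Nov 16, 2026 is within that limit.
Step 2: the earliest permitted date is 14 days after Nov 30, 2026 (end of the 14-day review period, which began when the default notice is delivered on Nov 16, 2026), i.e. Dec 14, 2026; done Dec 17, 2026, after the minimum wait.
Step 3: the window is 6–25 days after Dec 17, 2026 (when the itemised statement is provided), so Dec 23, 2026 through Jan 11, 2027; done Jan 8, 2027, which is between those dates.
Step 4: 26 days after Jan 8, 2027 (when the final cure demand is issued) is Feb 3, 2027; Feb 2, 2027 is within that limit.
Step 5: the window is 17–44 days after Feb 2, 2027 (when the termination notice is served), so Feb 19, 2027 through Mar 18, 2027; Feb 20, 2027 falls inside that range.
Step 6: 74 days after Jan 8, 2027 (when the final cure demand is issued) is Mar 23, 2027; Mar 21, 2027 is within that limit.

Yes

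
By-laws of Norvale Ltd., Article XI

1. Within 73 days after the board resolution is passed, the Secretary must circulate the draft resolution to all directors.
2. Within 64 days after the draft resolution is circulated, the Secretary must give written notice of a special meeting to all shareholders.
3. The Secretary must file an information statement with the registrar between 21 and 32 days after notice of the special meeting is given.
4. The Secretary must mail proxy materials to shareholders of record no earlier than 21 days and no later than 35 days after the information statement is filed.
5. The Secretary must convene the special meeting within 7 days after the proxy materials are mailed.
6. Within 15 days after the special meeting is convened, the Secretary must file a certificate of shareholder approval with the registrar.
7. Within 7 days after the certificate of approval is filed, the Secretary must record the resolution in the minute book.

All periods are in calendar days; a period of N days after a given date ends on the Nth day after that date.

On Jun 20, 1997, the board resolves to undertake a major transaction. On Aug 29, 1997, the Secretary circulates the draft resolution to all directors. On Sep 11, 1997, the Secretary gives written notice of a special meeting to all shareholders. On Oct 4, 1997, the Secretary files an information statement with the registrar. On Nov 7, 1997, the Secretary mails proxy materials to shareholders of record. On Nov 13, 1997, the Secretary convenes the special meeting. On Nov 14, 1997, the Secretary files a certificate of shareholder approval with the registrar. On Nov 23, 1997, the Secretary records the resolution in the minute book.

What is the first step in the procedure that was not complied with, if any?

Step 7

Step 1: 73 days after Jun 20, 1997 (when the board resolution is passed) is Sep 1, 1997; done Aug 29, 1997 — timely.
Step 2: 64 days after Aug 29, 1997 (when the draft resolution is circulated) is Nov 1, 1997; done Sep 11, 1997 — timely.
Step 3: the window is 21–32 days after Sep 11, 1997 (when notice of the special meeting is given), so Oct 2, 1997 through Oct 13, 1997; done Oct 4, 1997, which is between those dates.
Step 4: the window is 21–35 days after Oct 4, 1997 (when the information statement is filed), so Oct 25, 1997 through Nov 8, 1997; Nov 7, 1997 falls inside that range.
Step 5: 7 days after Nov 7, 1997 (when the proxy materials are mailed) is Nov 14, 1997; done Nov 13, 1997 — timely.
Step 6: 15 days after Nov 13, 1997 (when the special meeting is convened) is Nov 28, 1997; done Nov 14, 1997 — timely.
Step 7: 7 days after Nov 14, 1997 (when the certificate of approval is filed) is Nov 21, 1997; not done until Nov 23, 1997, 2 days after the deadline.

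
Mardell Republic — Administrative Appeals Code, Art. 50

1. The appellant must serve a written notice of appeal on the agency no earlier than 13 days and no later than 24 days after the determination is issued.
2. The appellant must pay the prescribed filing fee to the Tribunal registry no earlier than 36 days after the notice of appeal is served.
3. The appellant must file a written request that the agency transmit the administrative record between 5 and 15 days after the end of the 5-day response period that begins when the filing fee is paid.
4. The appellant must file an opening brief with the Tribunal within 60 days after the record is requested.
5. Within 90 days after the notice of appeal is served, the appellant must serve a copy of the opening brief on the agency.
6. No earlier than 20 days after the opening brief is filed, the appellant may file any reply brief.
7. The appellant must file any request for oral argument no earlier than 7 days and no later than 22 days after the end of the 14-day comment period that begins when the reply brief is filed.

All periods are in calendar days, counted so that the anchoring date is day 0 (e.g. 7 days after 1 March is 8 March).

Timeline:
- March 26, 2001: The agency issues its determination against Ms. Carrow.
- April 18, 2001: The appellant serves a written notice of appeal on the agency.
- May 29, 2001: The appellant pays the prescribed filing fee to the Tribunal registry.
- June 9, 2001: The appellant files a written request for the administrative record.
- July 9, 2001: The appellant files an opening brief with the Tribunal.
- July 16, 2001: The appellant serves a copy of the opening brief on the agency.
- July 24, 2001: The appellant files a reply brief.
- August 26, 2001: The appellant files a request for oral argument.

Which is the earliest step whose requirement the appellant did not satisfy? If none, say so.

Step 1: the window is 13–24 days after March 26, 2001 (when the determination is issued), so April 8, 2001 through April 19, 2001; done April 18, 2001 — within the window.
Step 2: the earliest permitted date is 36 days after April 18, 2001 (when the notice of appeal is served), i.e. May 24, 2001; done May 29, 2001, after the minimum wait.
Step 3: the window is 5–15 days after June 3, 2001 (end of the 5-day response period, which began when the filing fee is paid on May 29, 2001), so June 8, 2001 through June 18, 2001; done June 9, 2001, which is between those dates.
Step 4: 60 days after June 9, 2001 (when the record is requested) is August 8, 2001; done July 9, 2001 — timely.
Step 5: 90 days after April 18, 2001 (when the notice of appeal is served) is July 17, 2001; July 16, 2001 is within that limit.
Step 6: the earliest permitted date is 20 days after July 9, 2001 (when the opening brief is filed), i.e. July 29, 2001; done July 24, 2001 — 5 days too early.

Step 6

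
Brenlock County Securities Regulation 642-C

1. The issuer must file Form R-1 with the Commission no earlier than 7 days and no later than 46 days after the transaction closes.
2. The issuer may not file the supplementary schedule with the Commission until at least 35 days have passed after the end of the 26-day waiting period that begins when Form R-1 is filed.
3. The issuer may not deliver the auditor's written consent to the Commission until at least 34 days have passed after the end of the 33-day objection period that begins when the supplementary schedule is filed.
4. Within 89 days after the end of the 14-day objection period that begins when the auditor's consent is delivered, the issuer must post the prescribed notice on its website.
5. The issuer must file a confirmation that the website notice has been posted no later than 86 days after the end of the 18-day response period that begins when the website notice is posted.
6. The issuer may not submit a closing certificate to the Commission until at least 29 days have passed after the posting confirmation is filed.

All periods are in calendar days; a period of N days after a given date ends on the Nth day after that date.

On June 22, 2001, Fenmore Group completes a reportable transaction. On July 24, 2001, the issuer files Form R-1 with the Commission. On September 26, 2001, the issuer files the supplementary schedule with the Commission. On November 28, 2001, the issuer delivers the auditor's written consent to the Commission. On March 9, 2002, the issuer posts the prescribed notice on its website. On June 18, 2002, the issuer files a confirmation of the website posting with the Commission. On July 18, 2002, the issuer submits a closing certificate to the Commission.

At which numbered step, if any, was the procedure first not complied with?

Step 3

Step 1: the window is 7–46 days after June 22, 2001 (when the transaction closes), so June 29, 2001 through August 7, 2001; July 24, 2001 falls inside that range.
Step 2: the earliest permitted date is 35 days after August 19, 2001 (end of the 26-day waiting period, which began when Form R-1 is filed on July 24, 2001), i.e. September 23, 2001; done September 26, 2001, after the minimum wait.
Step 3: the earliest permitted date is 34 days after October 29, 2001 (end of the 33-day objection period, which began when the supplementary schedule is filed on September 26, 2001), i.e. December 2, 2001; November 28, 2001 is 4 days before the earliest permitted date.
No need to go further; step 3 was not satisfied.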